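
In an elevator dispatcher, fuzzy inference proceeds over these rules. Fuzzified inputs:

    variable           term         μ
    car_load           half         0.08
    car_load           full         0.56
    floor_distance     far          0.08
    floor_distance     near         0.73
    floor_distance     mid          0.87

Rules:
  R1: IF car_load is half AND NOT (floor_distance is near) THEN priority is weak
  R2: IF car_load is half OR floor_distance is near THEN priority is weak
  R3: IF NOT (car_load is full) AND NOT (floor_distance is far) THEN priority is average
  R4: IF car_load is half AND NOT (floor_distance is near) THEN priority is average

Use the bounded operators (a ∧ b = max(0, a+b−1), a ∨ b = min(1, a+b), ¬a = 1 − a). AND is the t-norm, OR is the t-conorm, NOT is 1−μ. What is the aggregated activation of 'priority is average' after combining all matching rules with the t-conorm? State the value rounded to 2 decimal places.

R1: half=0.08, ¬near=1−0.73=0.27; AND[max(0, a+b−1)] → w = 0.00
R2: half=0.08, near=0.73; OR[min(1, a+b)] → w = 0.81
R3: ¬full=1−0.56=0.44, ¬far=1−0.08=0.92; AND[max(0, a+b−1)] → w = 0.36
R4: half=0.08, ¬near=1−0.73=0.27; AND[max(0, a+b−1)] → w = 0.00
Rules with consequent 'average': {R3, R4} → strengths 0.36, 0.00
Aggregate via t-conorm [min(1, a+b)]: 0.36

0.36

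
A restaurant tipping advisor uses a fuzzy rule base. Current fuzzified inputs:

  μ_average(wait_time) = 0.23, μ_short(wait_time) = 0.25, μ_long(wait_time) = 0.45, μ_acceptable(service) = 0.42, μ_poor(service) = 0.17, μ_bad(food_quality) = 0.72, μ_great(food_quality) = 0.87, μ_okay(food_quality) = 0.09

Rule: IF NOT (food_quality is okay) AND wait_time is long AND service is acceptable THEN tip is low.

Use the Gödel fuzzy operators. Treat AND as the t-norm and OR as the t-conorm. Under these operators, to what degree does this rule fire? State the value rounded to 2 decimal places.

firing strength: ¬okay=1−0.09=0.91, long=0.45, acceptable=0.42; AND[min(a, b)] → w = 0.42

0.42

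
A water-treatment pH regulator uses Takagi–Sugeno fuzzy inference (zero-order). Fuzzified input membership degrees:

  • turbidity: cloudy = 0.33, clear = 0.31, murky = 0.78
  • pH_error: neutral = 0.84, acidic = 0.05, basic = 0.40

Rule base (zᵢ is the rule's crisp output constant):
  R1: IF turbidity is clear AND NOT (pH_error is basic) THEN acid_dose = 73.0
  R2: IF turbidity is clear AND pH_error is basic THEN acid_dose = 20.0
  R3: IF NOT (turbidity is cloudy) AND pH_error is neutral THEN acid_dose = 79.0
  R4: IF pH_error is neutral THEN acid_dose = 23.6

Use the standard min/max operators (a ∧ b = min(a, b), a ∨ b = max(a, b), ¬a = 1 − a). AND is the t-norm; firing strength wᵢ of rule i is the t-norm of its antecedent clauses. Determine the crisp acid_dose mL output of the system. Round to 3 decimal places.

47.692

R1 (z=73.0): clear=0.31, ¬basic=1−0.40=0.60; AND[min(a, b)] → w = 0.31
R2 (z=20.0): clear=0.31, basic=0.40; AND[min(a, b)] → w = 0.31
R3 (z=79.0): ¬cloudy=1−0.33=0.67, neutral=0.84; AND[min(a, b)] → w = 0.67
R4 (z=23.6): neutral=0.84 → w = 0.84
Weighted average = (0.31·73.0 + 0.31·20.0 + 0.67·79.0 + 0.84·23.6) / (0.31 + 0.31 + 0.67 + 0.84)
  = 101.5840 / 2.1300 = 47.692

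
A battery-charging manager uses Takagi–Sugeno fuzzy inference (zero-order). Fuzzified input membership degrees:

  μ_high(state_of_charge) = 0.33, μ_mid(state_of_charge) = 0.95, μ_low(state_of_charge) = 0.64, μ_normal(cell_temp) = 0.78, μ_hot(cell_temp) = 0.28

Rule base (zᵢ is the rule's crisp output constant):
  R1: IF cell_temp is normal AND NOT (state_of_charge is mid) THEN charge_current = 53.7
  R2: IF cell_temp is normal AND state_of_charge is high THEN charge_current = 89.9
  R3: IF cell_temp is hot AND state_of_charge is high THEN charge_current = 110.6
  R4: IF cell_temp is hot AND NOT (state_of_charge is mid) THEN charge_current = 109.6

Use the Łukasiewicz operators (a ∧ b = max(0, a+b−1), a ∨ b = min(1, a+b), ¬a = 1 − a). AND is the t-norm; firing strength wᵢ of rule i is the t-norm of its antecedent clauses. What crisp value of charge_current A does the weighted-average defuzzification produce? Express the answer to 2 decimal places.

R1 (z=53.7): normal=0.78, ¬mid=1−0.95=0.05; AND[max(0, a+b−1)] → w = 0.00
R2 (z=89.9): normal=0.78, high=0.33; AND[max(0, a+b−1)] → w = 0.11
R3 (z=110.6): hot=0.28, high=0.33; AND[max(0, a+b−1)] → w = 0.00
R4 (z=109.6): hot=0.28, ¬mid=1−0.95=0.05; AND[max(0, a+b−1)] → w = 0.00
Weighted average = (0.00·53.7 + 0.11·89.9 + 0.00·110.6 + 0.00·109.6) / (0.00 + 0.11 + 0.00 + 0.00)
  = 9.8890 / 0.1100 = 89.90

89.90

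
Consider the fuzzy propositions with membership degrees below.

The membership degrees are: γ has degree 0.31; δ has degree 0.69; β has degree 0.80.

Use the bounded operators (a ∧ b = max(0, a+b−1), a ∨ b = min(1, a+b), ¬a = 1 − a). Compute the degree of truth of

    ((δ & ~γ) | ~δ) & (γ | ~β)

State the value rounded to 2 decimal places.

~γ = 1 − 0.31 = 0.69
δ & ~γ = max(0, a+b−1) on (0.69, 0.69) = 0.38
~δ = 1 − 0.69 = 0.31
(δ & ~γ) | ~δ = min(1, a+b) on (0.38, 0.31) = 0.69
~β = 1 − 0.80 = 0.20
γ | ~β = min(1, a+b) on (0.31, 0.20) = 0.51
((δ & ~γ) | ~δ) & (γ | ~β) = max(0, a+b−1) on (0.69, 0.51) = 0.20

0.20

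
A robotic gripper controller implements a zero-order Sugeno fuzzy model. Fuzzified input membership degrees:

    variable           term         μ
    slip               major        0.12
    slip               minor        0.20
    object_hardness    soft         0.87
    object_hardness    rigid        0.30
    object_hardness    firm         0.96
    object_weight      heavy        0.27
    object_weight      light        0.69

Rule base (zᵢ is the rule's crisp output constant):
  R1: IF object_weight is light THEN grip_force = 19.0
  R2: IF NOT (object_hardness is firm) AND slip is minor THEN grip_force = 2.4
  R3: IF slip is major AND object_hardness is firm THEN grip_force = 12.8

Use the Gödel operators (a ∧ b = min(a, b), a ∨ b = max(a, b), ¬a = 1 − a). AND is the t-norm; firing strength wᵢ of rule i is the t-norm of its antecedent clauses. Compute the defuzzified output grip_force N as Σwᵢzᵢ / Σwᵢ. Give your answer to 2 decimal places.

17.34

R1 (z=19.0): light=0.69 → w = 0.69
R2 (z=2.4): ¬firm=1−0.96=0.04, minor=0.20; AND[min(a, b)] → w = 0.04
R3 (z=12.8): major=0.12, firm=0.96; AND[min(a, b)] → w = 0.12
Weighted average = (0.69·19.0 + 0.04·2.4 + 0.12·12.8) / (0.69 + 0.04 + 0.12)
  = 14.7420 / 0.8500 = 17.34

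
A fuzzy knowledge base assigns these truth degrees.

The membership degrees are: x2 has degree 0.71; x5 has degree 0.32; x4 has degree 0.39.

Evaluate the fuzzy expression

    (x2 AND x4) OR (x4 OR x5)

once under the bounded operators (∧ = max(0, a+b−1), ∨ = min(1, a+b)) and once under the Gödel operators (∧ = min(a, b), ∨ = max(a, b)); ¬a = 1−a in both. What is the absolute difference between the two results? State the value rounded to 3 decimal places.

0.420

Under bounded:
  x2 AND x4 = max(0, a+b−1) on (0.71, 0.39) = 0.10
  x4 OR x5 = min(1, a+b) on (0.39, 0.32) = 0.71
  (x2 AND x4) OR (x4 OR x5) = min(1, a+b) on (0.10, 0.71) = 0.81
  → value = 0.8100
Under Gödel:
  x2 AND x4 = min(a, b) on (0.71, 0.39) = 0.39
  x4 OR x5 = max(a, b) on (0.39, 0.32) = 0.39
  (x2 AND x4) OR (x4 OR x5) = max(a, b) on (0.39, 0.39) = 0.39
  → value = 0.3900
|0.8100 − 0.3900| = 0.420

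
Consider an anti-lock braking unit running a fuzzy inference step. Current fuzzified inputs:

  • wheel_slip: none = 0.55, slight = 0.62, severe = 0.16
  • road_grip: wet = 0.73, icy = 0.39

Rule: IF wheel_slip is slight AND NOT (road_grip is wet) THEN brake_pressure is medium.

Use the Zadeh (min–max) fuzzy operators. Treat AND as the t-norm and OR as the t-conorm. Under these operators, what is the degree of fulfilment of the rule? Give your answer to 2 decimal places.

firing strength: slight=0.62, ¬wet=1−0.73=0.27; AND[min(a, b)] → w = 0.27

0.27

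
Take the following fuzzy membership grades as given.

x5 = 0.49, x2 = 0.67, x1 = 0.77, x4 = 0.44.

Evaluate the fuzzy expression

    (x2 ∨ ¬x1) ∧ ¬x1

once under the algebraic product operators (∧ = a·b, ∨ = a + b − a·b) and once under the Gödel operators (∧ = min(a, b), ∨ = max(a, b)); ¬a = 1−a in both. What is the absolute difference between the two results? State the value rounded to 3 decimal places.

Under algebraic product:
  ¬x1 = 1 − 0.7700 = 0.2300
  x2 ∨ ¬x1 = a + b − a·b on (0.6700, 0.2300) = 0.7459
  ¬x1 = 1 − 0.7700 = 0.2300
  (x2 ∨ ¬x1) ∧ ¬x1 = a·b on (0.7459, 0.2300) = 0.1716
  → value = 0.1716
Under Gödel:
  ¬x1 = 1 − 0.77 = 0.23
  x2 ∨ ¬x1 = max(a, b) on (0.67, 0.23) = 0.67
  ¬x1 = 1 − 0.77 = 0.23
  (x2 ∨ ¬x1) ∧ ¬x1 = min(a, b) on (0.67, 0.23) = 0.23
  → value = 0.2300
|0.1716 − 0.2300| = 0.058

0.058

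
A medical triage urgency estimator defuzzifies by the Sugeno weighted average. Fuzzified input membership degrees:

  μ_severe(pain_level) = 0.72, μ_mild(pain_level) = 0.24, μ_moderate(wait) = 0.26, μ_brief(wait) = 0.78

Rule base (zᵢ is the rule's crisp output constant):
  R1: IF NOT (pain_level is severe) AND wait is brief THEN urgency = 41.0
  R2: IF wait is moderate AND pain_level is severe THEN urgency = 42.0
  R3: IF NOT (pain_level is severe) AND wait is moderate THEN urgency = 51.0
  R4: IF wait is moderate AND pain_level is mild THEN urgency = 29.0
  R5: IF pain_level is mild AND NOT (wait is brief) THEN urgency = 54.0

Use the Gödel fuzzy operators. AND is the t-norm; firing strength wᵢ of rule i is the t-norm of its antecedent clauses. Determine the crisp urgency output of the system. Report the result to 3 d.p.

R1 (z=41.0): ¬severe=1−0.72=0.28, brief=0.78; AND[min(a, b)] → w = 0.28
R2 (z=42.0): moderate=0.26, severe=0.72; AND[min(a, b)] → w = 0.26
R3 (z=51.0): ¬severe=1−0.72=0.28, moderate=0.26; AND[min(a, b)] → w = 0.26
R4 (z=29.0): moderate=0.26, mild=0.24; AND[min(a, b)] → w = 0.24
R5 (z=54.0): mild=0.24, ¬brief=1−0.78=0.22; AND[min(a, b)] → w = 0.22
Weighted average = (0.28·41.0 + 0.26·42.0 + 0.26·51.0 + 0.24·29.0 + 0.22·54.0) / (0.28 + 0.26 + 0.26 + 0.24 + 0.22)
  = 54.5000 / 1.2600 = 43.254

43.254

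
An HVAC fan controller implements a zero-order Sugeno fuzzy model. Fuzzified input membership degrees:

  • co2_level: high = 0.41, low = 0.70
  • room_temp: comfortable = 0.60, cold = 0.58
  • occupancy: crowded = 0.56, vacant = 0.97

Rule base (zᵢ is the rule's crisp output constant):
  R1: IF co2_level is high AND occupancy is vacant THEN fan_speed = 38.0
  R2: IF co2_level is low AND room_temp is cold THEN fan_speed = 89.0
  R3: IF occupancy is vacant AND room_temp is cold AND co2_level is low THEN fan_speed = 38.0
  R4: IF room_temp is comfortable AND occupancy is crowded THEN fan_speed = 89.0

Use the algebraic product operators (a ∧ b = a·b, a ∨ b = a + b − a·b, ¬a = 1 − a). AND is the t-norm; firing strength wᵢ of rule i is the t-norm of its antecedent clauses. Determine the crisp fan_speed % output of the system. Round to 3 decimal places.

62.677

R1 (z=38.0): high=0.41, vacant=0.97; AND[a·b] → w = 0.3977
R2 (z=89.0): low=0.70, cold=0.58; AND[a·b] → w = 0.4060
R3 (z=38.0): vacant=0.97, cold=0.58, low=0.70; AND[a·b] → w = 0.3938
R4 (z=89.0): comfortable=0.60, crowded=0.56; AND[a·b] → w = 0.3360
Weighted average = (0.3977·38.0 + 0.4060·89.0 + 0.3938·38.0 + 0.3360·89.0) / (0.3977 + 0.4060 + 0.3938 + 0.3360)
  = 96.1158 / 1.5335 = 62.677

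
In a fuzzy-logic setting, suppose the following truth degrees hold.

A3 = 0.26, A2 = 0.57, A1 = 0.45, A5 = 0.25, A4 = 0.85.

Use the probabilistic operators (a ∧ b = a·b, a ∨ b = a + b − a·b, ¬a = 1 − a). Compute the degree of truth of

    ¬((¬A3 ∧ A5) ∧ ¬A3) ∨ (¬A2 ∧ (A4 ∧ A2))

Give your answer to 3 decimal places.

¬A3 = 1 − 0.2600 = 0.7400
¬A3 ∧ A5 = a·b on (0.7400, 0.2500) = 0.1850
¬A3 = 1 − 0.2600 = 0.7400
(¬A3 ∧ A5) ∧ ¬A3 = a·b on (0.1850, 0.7400) = 0.1369
¬((¬A3 ∧ A5) ∧ ¬A3) = 1 − 0.1369 = 0.8631
¬A2 = 1 − 0.5700 = 0.4300
A4 ∧ A2 = a·b on (0.8500, 0.5700) = 0.4845
¬A2 ∧ (A4 ∧ A2) = a·b on (0.4300, 0.4845) = 0.2083
¬((¬A3 ∧ A5) ∧ ¬A3) ∨ (¬A2 ∧ (A4 ∧ A2)) = a + b − a·b on (0.8631, 0.2083) = 0.8916

0.892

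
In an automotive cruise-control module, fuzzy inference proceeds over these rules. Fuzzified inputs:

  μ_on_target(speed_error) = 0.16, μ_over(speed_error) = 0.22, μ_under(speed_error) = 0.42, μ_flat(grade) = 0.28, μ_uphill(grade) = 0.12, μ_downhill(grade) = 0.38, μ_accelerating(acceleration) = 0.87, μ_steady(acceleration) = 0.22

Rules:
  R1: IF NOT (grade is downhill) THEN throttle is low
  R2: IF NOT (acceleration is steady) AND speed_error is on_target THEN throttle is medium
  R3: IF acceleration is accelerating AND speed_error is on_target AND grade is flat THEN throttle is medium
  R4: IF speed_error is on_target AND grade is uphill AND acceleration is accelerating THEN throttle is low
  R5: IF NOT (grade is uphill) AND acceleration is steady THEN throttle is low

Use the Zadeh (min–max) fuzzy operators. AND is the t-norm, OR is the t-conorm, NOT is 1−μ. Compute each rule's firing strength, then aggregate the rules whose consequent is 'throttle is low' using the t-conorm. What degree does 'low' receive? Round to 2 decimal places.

R1: ¬downhill=1−0.38=0.62 → w = 0.62
R2: ¬steady=1−0.22=0.78, on_target=0.16; AND[min(a, b)] → w = 0.16
R3: accelerating=0.87, on_target=0.16, flat=0.28; AND[min(a, b)] → w = 0.16
R4: on_target=0.16, uphill=0.12, accelerating=0.87; AND[min(a, b)] → w = 0.12
R5: ¬uphill=1−0.12=0.88, steady=0.22; AND[min(a, b)] → w = 0.22
Rules with consequent 'low': {R1, R4, R5} → strengths 0.62, 0.12, 0.22
Aggregate via t-conorm [max(a, b)]: 0.62

0.62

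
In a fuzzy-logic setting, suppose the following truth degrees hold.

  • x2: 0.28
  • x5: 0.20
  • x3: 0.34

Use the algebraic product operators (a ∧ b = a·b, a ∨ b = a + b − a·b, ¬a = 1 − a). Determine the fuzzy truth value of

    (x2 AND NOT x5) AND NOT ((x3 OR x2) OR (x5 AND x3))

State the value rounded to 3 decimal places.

0.099

NOT x5 = 1 − 0.2000 = 0.8000
x2 AND NOT x5 = a·b on (0.2800, 0.8000) = 0.2240
x3 OR x2 = a + b − a·b on (0.3400, 0.2800) = 0.5248
x5 AND x3 = a·b on (0.2000, 0.3400) = 0.0680
(x3 OR x2) OR (x5 AND x3) = a + b − a·b on (0.5248, 0.0680) = 0.5571
NOT ((x3 OR x2) OR (x5 AND x3)) = 1 − 0.5571 = 0.4429
(x2 AND NOT x5) AND NOT ((x3 OR x2) OR (x5 AND x3)) = a·b on (0.2240, 0.4429) = 0.0992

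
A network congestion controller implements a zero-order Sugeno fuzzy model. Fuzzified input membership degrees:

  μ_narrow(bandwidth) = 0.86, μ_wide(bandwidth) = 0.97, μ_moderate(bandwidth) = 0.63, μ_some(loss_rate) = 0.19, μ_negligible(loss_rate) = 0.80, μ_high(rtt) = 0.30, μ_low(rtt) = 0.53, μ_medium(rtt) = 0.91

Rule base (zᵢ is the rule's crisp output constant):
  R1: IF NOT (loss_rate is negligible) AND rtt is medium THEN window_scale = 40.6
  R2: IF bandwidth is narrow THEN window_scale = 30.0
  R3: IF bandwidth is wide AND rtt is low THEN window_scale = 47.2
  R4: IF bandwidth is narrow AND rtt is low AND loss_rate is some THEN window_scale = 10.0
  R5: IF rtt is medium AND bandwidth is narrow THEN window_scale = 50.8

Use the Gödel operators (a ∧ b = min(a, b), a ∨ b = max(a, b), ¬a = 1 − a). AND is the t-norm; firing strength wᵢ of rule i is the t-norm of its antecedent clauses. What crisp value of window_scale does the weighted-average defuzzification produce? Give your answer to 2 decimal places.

39.59

R1 (z=40.6): ¬negligible=1−0.80=0.20, medium=0.91; AND[min(a, b)] → w = 0.20
R2 (z=30.0): narrow=0.86 → w = 0.86
R3 (z=47.2): wide=0.97, low=0.53; AND[min(a, b)] → w = 0.53
R4 (z=10.0): narrow=0.86, low=0.53, some=0.19; AND[min(a, b)] → w = 0.19
R5 (z=50.8): medium=0.91, narrow=0.86; AND[min(a, b)] → w = 0.86
Weighted average = (0.20·40.6 + 0.86·30.0 + 0.53·47.2 + 0.19·10.0 + 0.86·50.8) / (0.20 + 0.86 + 0.53 + 0.19 + 0.86)
  = 104.5240 / 2.6400 = 39.59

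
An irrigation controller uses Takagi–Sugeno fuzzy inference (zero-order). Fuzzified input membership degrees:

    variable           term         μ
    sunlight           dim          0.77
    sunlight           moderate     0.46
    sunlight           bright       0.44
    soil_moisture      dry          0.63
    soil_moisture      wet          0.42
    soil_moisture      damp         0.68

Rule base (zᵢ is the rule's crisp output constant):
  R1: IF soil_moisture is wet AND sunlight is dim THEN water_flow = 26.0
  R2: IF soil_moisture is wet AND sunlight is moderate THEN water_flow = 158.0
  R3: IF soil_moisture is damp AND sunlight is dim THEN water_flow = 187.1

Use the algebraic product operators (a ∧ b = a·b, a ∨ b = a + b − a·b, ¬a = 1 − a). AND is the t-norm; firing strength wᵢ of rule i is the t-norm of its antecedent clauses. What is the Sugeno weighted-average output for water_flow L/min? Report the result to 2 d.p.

R1 (z=26.0): wet=0.42, dim=0.77; AND[a·b] → w = 0.3234
R2 (z=158.0): wet=0.42, moderate=0.46; AND[a·b] → w = 0.1932
R3 (z=187.1): damp=0.68, dim=0.77; AND[a·b] → w = 0.5236
Weighted average = (0.3234·26.0 + 0.1932·158.0 + 0.5236·187.1) / (0.3234 + 0.1932 + 0.5236)
  = 136.8996 / 1.0402 = 131.61

131.61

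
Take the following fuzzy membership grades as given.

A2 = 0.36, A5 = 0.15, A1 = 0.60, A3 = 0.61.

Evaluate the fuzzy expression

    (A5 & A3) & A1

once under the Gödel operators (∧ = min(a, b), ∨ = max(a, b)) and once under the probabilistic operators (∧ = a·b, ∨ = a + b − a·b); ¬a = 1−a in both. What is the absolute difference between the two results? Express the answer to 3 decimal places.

0.095

Under Gödel:
  A5 & A3 = min(a, b) on (0.15, 0.61) = 0.15
  (A5 & A3) & A1 = min(a, b) on (0.15, 0.60) = 0.15
  → value = 0.1500
Under probabilistic:
  A5 & A3 = a·b on (0.1500, 0.6100) = 0.0915
  (A5 & A3) & A1 = a·b on (0.0915, 0.6000) = 0.0549
  → value = 0.0549
|0.1500 − 0.0549| = 0.095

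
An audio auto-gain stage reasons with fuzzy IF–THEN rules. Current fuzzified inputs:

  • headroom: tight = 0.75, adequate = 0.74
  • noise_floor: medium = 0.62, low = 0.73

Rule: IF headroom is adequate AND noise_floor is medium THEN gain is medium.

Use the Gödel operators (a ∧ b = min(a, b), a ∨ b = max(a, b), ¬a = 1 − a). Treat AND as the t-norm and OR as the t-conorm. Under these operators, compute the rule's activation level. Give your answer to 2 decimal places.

firing strength: adequate=0.74, medium=0.62; AND[min(a, b)] → w = 0.62

0.62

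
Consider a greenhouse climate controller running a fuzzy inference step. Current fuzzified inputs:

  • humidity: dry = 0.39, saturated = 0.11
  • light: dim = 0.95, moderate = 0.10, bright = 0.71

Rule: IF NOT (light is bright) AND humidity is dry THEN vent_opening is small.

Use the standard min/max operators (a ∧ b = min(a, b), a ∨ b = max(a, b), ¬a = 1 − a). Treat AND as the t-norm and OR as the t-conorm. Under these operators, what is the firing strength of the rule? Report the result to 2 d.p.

firing strength: ¬bright=1−0.71=0.29, dry=0.39; AND[min(a, b)] → w = 0.29

0.29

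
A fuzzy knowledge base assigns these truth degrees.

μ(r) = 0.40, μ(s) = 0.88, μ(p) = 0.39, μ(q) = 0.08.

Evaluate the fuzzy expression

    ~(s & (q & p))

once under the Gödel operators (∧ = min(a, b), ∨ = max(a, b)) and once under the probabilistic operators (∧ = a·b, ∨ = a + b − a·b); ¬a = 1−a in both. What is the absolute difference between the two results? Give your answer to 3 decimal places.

0.053

Under Gödel:
  q & p = min(a, b) on (0.08, 0.39) = 0.08
  s & (q & p) = min(a, b) on (0.88, 0.08) = 0.08
  ~(s & (q & p)) = 1 − 0.08 = 0.92
  → value = 0.9200
Under probabilistic:
  q & p = a·b on (0.0800, 0.3900) = 0.0312
  s & (q & p) = a·b on (0.8800, 0.0312) = 0.0275
  ~(s & (q & p)) = 1 − 0.0275 = 0.9725
  → value = 0.9725
|0.9200 − 0.9725| = 0.053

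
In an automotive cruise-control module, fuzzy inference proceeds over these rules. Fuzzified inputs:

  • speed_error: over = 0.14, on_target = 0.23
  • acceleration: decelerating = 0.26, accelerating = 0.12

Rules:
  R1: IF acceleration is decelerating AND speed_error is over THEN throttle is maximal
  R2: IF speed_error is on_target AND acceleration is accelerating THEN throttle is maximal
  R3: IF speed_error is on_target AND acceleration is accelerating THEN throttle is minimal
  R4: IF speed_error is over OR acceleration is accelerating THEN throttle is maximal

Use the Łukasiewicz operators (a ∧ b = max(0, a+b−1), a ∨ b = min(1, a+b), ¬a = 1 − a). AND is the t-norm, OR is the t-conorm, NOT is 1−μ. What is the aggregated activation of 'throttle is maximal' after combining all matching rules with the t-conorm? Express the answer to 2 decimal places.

R1: decelerating=0.26, over=0.14; AND[max(0, a+b−1)] → w = 0.00
R2: on_target=0.23, accelerating=0.12; AND[max(0, a+b−1)] → w = 0.00
R3: on_target=0.23, accelerating=0.12; AND[max(0, a+b−1)] → w = 0.00
R4: over=0.14, accelerating=0.12; OR[min(1, a+b)] → w = 0.26
Rules with consequent 'maximal': {R1, R2, R4} → strengths 0.00, 0.00, 0.26
Aggregate via t-conorm [min(1, a+b)]: 0.26

0.26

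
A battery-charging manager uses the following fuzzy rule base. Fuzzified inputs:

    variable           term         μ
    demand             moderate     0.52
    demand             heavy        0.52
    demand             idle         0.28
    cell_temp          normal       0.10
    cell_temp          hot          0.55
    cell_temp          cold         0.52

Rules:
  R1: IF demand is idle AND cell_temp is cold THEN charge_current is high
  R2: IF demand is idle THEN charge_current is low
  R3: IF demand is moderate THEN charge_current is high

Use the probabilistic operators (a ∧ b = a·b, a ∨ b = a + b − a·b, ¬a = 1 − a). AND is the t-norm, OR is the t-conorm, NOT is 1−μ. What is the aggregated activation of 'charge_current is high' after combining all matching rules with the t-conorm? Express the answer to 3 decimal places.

R1: idle=0.28, cold=0.52; AND[a·b] → w = 0.1456
R2: idle=0.28 → w = 0.2800
R3: moderate=0.52 → w = 0.5200
Rules with consequent 'high': {R1, R3} → strengths 0.1456, 0.5200
Aggregate via t-conorm [a + b − a·b]: 0.5899

0.590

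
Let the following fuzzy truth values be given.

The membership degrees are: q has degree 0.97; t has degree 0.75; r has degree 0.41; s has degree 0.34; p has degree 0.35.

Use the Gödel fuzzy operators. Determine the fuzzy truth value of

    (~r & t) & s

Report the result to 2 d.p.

0.34

~r = 1 − 0.41 = 0.59
~r & t = min(a, b) on (0.59, 0.75) = 0.59
(~r & t) & s = min(a, b) on (0.59, 0.34) = 0.34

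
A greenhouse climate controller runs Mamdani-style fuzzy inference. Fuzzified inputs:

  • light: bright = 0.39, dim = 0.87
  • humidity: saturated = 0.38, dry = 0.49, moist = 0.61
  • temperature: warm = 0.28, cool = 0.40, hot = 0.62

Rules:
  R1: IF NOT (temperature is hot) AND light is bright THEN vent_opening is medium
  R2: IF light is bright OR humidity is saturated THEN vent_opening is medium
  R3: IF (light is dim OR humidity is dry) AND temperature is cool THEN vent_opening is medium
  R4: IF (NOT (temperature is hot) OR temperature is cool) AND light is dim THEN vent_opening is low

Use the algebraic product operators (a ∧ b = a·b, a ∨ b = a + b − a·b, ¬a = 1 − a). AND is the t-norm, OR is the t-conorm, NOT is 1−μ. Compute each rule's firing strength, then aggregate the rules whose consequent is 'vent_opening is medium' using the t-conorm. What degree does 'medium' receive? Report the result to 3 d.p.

0.798

R1: ¬hot=1−0.62=0.38, bright=0.39; AND[a·b] → w = 0.1482
R2: bright=0.39, saturated=0.38; OR[a + b − a·b] → w = 0.6218
R3: (dim=0.87 OR dry=0.49) = 0.9337; AND[a·b] with cool=0.40 → w = 0.3735
R4: (¬hot=1−0.62=0.38 OR cool=0.40) = 0.6280; AND[a·b] with dim=0.87 → w = 0.5464
Rules with consequent 'medium': {R1, R2, R3} → strengths 0.1482, 0.6218, 0.3735
Aggregate via t-conorm [a + b − a·b]: 0.7982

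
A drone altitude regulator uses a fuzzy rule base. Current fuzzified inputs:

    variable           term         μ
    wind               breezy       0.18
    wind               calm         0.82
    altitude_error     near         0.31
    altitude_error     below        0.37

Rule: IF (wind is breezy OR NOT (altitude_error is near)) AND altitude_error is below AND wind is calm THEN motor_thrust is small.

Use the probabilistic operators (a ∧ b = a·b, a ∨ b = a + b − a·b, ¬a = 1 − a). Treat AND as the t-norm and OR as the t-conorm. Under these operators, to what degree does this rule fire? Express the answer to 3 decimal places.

firing strength: (breezy=0.18 OR ¬near=1−0.31=0.69) = 0.7458; AND[a·b] with below=0.37, calm=0.82 → w = 0.2263

0.226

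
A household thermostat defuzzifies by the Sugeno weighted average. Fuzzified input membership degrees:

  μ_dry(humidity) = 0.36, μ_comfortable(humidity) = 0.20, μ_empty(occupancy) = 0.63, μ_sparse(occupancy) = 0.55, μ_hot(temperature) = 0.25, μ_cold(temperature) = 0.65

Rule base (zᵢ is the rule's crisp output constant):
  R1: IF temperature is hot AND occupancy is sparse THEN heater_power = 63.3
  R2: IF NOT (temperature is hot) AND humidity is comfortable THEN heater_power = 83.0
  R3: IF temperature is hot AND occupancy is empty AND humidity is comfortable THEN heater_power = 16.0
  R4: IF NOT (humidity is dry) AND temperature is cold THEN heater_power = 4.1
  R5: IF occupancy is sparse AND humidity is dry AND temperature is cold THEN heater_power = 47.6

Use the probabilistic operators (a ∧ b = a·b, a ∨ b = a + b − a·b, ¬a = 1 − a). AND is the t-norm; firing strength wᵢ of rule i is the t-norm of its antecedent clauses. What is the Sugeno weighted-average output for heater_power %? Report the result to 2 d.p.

R1 (z=63.3): hot=0.25, sparse=0.55; AND[a·b] → w = 0.1375
R2 (z=83.0): ¬hot=1−0.25=0.75, comfortable=0.20; AND[a·b] → w = 0.1500
R3 (z=16.0): hot=0.25, empty=0.63, comfortable=0.20; AND[a·b] → w = 0.0315
R4 (z=4.1): ¬dry=1−0.36=0.64, cold=0.65; AND[a·b] → w = 0.4160
R5 (z=47.6): sparse=0.55, dry=0.36, cold=0.65; AND[a·b] → w = 0.1287
Weighted average = (0.1375·63.3 + 0.1500·83.0 + 0.0315·16.0 + 0.4160·4.1 + 0.1287·47.6) / (0.1375 + 0.1500 + 0.0315 + 0.4160 + 0.1287)
  = 29.4895 / 0.8637 = 34.14

34.14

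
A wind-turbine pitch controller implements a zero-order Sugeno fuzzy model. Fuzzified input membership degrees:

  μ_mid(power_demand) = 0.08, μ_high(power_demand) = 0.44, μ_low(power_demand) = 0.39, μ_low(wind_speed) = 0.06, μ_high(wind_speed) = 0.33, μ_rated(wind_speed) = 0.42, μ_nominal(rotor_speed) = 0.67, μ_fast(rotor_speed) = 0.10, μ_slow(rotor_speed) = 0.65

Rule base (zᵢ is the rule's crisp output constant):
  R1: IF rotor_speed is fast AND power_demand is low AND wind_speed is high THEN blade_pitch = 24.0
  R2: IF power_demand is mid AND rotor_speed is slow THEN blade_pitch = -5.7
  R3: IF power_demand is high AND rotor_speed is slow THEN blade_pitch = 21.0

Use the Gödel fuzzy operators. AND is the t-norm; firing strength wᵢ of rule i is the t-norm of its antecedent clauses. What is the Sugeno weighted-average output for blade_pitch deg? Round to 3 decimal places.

18.039

R1 (z=24.0): fast=0.10, low=0.39, high=0.33; AND[min(a, b)] → w = 0.10
R2 (z=-5.7): mid=0.08, slow=0.65; AND[min(a, b)] → w = 0.08
R3 (z=21.0): high=0.44, slow=0.65; AND[min(a, b)] → w = 0.44
Weighted average = (0.10·24.0 + 0.08·-5.7 + 0.44·21.0) / (0.10 + 0.08 + 0.44)
  = 11.1840 / 0.6200 = 18.039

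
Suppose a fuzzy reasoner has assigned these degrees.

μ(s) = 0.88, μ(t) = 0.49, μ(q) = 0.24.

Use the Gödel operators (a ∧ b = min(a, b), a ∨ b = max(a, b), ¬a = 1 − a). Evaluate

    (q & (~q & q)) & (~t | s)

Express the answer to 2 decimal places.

~q = 1 − 0.24 = 0.76
~q & q = min(a, b) on (0.76, 0.24) = 0.24
q & (~q & q) = min(a, b) on (0.24, 0.24) = 0.24
~t = 1 − 0.49 = 0.51
~t | s = max(a, b) on (0.51, 0.88) = 0.88
(q & (~q & q)) & (~t | s) = min(a, b) on (0.24, 0.88) = 0.24

0.24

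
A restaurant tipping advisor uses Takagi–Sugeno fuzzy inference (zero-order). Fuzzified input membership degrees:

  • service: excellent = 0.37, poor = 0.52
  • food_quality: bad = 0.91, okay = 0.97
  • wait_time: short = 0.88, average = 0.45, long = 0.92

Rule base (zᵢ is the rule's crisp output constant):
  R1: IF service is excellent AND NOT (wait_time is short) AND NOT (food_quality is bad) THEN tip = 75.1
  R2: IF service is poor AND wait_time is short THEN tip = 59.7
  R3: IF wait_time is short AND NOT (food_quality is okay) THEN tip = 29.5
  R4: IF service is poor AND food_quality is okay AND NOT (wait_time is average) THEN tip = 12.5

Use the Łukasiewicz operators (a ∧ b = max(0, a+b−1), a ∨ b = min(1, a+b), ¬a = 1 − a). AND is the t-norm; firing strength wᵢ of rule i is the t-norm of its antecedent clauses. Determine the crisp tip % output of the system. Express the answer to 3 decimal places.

R1 (z=75.1): excellent=0.37, ¬short=1−0.88=0.12, ¬bad=1−0.91=0.09; AND[max(0, a+b−1)] → w = 0.00
R2 (z=59.7): poor=0.52, short=0.88; AND[max(0, a+b−1)] → w = 0.40
R3 (z=29.5): short=0.88, ¬okay=1−0.97=0.03; AND[max(0, a+b−1)] → w = 0.00
R4 (z=12.5): poor=0.52, okay=0.97, ¬average=1−0.45=0.55; AND[max(0, a+b−1)] → w = 0.04
Weighted average = (0.00·75.1 + 0.40·59.7 + 0.00·29.5 + 0.04·12.5) / (0.00 + 0.40 + 0.00 + 0.04)
  = 24.3800 / 0.4400 = 55.409

55.409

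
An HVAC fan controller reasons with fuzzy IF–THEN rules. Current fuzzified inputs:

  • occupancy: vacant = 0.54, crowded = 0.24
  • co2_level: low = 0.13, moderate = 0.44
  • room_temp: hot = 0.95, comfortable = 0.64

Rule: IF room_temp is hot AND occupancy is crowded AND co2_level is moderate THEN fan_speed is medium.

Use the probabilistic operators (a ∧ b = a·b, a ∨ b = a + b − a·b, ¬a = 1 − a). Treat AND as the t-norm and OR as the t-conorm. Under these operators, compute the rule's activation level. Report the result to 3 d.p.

0.100

firing strength: hot=0.95, crowded=0.24, moderate=0.44; AND[a·b] → w = 0.1003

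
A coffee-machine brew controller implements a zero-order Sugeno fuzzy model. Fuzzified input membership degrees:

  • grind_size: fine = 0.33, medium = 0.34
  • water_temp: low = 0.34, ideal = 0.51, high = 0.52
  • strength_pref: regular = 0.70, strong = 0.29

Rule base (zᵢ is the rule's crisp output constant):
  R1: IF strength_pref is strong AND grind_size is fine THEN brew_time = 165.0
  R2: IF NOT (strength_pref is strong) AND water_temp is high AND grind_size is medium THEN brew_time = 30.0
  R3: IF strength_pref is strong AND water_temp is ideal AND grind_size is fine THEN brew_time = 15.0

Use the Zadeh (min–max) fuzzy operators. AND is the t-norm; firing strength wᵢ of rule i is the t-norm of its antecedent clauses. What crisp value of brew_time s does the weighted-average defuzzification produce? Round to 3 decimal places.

67.826

R1 (z=165.0): strong=0.29, fine=0.33; AND[min(a, b)] → w = 0.29
R2 (z=30.0): ¬strong=1−0.29=0.71, high=0.52, medium=0.34; AND[min(a, b)] → w = 0.34
R3 (z=15.0): strong=0.29, ideal=0.51, fine=0.33; AND[min(a, b)] → w = 0.29
Weighted average = (0.29·165.0 + 0.34·30.0 + 0.29·15.0) / (0.29 + 0.34 + 0.29)
  = 62.4000 / 0.9200 = 67.826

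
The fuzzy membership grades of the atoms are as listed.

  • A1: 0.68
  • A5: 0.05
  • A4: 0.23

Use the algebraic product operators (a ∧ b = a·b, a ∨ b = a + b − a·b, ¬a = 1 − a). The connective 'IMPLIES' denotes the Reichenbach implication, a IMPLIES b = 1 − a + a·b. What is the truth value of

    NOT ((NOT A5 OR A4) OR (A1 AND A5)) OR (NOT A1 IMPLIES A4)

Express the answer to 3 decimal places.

NOT A5 = 1 − 0.0500 = 0.9500
NOT A5 OR A4 = a + b − a·b on (0.9500, 0.2300) = 0.9615
A1 AND A5 = a·b on (0.6800, 0.0500) = 0.0340
(NOT A5 OR A4) OR (A1 AND A5) = a + b − a·b on (0.9615, 0.0340) = 0.9628
NOT ((NOT A5 OR A4) OR (A1 AND A5)) = 1 − 0.9628 = 0.0372
NOT A1 = 1 − 0.6800 = 0.3200
NOT A1 IMPLIES A4  [Reichenbach: 1 − a + a·b] with a=0.3200, b=0.2300 → 0.7536
NOT ((NOT A5 OR A4) OR (A1 AND A5)) OR (NOT A1 IMPLIES A4) = a + b − a·b on (0.0372, 0.7536) = 0.7628

0.763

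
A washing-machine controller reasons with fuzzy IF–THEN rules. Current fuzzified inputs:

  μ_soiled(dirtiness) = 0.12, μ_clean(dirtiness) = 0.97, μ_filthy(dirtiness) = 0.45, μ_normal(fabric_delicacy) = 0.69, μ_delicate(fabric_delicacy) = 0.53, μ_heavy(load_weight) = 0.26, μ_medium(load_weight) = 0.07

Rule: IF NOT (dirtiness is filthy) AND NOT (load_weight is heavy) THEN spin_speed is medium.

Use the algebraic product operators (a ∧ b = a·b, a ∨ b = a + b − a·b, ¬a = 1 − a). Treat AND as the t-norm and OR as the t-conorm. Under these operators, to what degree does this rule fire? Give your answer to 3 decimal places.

firing strength: ¬filthy=1−0.45=0.55, ¬heavy=1−0.26=0.74; AND[a·b] → w = 0.4070

0.407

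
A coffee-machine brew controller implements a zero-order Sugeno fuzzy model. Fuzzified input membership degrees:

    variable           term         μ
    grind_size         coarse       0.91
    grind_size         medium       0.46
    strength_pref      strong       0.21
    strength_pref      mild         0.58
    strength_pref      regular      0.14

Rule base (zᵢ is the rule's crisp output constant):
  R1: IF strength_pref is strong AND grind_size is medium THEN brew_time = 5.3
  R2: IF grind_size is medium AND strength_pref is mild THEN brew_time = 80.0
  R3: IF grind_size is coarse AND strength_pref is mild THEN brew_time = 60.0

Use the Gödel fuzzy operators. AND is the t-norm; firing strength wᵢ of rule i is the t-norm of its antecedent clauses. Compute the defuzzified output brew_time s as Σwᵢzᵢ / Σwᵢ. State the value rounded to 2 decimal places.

58.17

R1 (z=5.3): strong=0.21, medium=0.46; AND[min(a, b)] → w = 0.21
R2 (z=80.0): medium=0.46, mild=0.58; AND[min(a, b)] → w = 0.46
R3 (z=60.0): coarse=0.91, mild=0.58; AND[min(a, b)] → w = 0.58
Weighted average = (0.21·5.3 + 0.46·80.0 + 0.58·60.0) / (0.21 + 0.46 + 0.58)
  = 72.7130 / 1.2500 = 58.17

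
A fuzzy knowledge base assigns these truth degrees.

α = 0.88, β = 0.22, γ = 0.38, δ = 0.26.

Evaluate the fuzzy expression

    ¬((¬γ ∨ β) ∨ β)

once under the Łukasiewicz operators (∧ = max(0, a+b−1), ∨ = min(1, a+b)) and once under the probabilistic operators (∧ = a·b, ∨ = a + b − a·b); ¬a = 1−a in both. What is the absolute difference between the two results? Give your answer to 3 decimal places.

Under Łukasiewicz:
  ¬γ = 1 − 0.38 = 0.62
  ¬γ ∨ β = min(1, a+b) on (0.62, 0.22) = 0.84
  (¬γ ∨ β) ∨ β = min(1, a+b) on (0.84, 0.22) = 1.00
  ¬((¬γ ∨ β) ∨ β) = 1 − 1.00 = 0.00
  → value = 0.0000
Under probabilistic:
  ¬γ = 1 − 0.3800 = 0.6200
  ¬γ ∨ β = a + b − a·b on (0.6200, 0.2200) = 0.7036
  (¬γ ∨ β) ∨ β = a + b − a·b on (0.7036, 0.2200) = 0.7688
  ¬((¬γ ∨ β) ∨ β) = 1 − 0.7688 = 0.2312
  → value = 0.2312
|0.0000 − 0.2312| = 0.231

0.231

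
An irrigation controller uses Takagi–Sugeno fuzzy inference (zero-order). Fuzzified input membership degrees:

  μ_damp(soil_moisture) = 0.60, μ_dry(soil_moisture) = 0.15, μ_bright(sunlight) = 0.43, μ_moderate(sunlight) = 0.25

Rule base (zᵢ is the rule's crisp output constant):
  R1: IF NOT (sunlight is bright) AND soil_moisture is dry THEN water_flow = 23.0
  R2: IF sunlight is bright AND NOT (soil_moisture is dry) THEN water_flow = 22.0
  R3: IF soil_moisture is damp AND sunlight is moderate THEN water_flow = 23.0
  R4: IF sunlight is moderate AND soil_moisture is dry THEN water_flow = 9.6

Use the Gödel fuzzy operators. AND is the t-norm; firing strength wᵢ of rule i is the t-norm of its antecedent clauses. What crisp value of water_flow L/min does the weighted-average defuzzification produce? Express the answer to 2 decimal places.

20.51

R1 (z=23.0): ¬bright=1−0.43=0.57, dry=0.15; AND[min(a, b)] → w = 0.15
R2 (z=22.0): bright=0.43, ¬dry=1−0.15=0.85; AND[min(a, b)] → w = 0.43
R3 (z=23.0): damp=0.60, moderate=0.25; AND[min(a, b)] → w = 0.25
R4 (z=9.6): moderate=0.25, dry=0.15; AND[min(a, b)] → w = 0.15
Weighted average = (0.15·23.0 + 0.43·22.0 + 0.25·23.0 + 0.15·9.6) / (0.15 + 0.43 + 0.25 + 0.15)
  = 20.1000 / 0.9800 = 20.51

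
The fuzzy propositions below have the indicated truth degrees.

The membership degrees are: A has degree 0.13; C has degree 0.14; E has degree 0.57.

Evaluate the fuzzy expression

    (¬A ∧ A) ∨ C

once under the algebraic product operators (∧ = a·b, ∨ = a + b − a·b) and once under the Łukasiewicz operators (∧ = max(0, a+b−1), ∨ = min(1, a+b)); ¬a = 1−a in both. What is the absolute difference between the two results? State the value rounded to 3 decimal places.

Under algebraic product:
  ¬A = 1 − 0.1300 = 0.8700
  ¬A ∧ A = a·b on (0.8700, 0.1300) = 0.1131
  (¬A ∧ A) ∨ C = a + b − a·b on (0.1131, 0.1400) = 0.2373
  → value = 0.2373
Under Łukasiewicz:
  ¬A = 1 − 0.13 = 0.87
  ¬A ∧ A = max(0, a+b−1) on (0.87, 0.13) = 0.00
  (¬A ∧ A) ∨ C = min(1, a+b) on (0.00, 0.14) = 0.14
  → value = 0.1400
|0.2373 − 0.1400| = 0.097

0.097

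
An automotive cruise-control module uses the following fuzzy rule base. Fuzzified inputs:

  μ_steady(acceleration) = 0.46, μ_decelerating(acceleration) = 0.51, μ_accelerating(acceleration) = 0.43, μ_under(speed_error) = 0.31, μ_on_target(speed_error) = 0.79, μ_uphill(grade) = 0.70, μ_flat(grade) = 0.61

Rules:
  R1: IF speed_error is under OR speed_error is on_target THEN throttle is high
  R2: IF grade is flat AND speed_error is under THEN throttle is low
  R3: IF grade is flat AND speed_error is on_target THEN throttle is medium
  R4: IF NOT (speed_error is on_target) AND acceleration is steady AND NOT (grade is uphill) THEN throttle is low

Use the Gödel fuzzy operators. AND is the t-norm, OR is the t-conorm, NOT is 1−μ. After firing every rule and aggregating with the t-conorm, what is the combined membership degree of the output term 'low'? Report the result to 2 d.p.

0.31

R1: under=0.31, on_target=0.79; OR[max(a, b)] → w = 0.79
R2: flat=0.61, under=0.31; AND[min(a, b)] → w = 0.31
R3: flat=0.61, on_target=0.79; AND[min(a, b)] → w = 0.61
R4: ¬on_target=1−0.79=0.21, steady=0.46, ¬uphill=1−0.70=0.30; AND[min(a, b)] → w = 0.21
Rules with consequent 'low': {R2, R4} → strengths 0.31, 0.21
Aggregate via t-conorm [max(a, b)]: 0.31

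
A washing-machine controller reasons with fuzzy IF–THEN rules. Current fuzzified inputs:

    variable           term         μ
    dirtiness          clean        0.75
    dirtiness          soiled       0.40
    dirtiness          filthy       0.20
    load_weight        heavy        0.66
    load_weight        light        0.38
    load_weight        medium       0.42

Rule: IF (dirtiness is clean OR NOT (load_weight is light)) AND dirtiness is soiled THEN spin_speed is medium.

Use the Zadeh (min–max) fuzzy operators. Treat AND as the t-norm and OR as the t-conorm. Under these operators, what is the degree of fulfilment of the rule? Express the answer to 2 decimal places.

0.40

firing strength: (clean=0.75 OR ¬light=1−0.38=0.62) = 0.75; AND[min(a, b)] with soiled=0.40 → w = 0.40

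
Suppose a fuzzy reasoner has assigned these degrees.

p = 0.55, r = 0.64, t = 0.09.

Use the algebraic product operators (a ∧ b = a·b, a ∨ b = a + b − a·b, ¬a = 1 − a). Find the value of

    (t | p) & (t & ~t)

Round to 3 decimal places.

0.048

t | p = a + b − a·b on (0.0900, 0.5500) = 0.5905
~t = 1 − 0.0900 = 0.9100
t & ~t = a·b on (0.0900, 0.9100) = 0.0819
(t | p) & (t & ~t) = a·b on (0.5905, 0.0819) = 0.0484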